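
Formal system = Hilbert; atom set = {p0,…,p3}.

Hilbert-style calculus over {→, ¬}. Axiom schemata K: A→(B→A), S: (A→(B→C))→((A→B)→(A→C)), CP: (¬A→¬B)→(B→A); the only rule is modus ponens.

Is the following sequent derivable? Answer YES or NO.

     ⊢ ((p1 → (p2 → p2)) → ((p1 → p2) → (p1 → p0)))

Truth-table refutation:
  v=0000: Γ:[] Δ:[((p1 → (p2 → p2)) → ((p1 → p2) → (p1 → p0)))=T] refutes=False
  v=0001: Γ:[] Δ:[((p1 → (p2 → p2)) → ((p1 → p2) → (p1 → p0)))=T] refutes=False
  v=0010: Γ:[] Δ:[((p1 → (p2 → p2)) → ((p1 → p2) → (p1 → p0)))=T] refutes=False
  v=0011: Γ:[] Δ:[((p1 → (p2 → p2)) → ((p1 → p2) → (p1 → p0)))=T] refutes=False
  v=0100: Γ:[] Δ:[((p1 → (p2 → p2)) → ((p1 → p2) → (p1 → p0)))=T] refutes=False
  v=0101: Γ:[] Δ:[((p1 → (p2 → p2)) → ((p1 → p2) → (p1 → p0)))=T] refutes=False
  v=0110: Γ:[] Δ:[((p1 → (p2 → p2)) → ((p1 → p2) → (p1 → p0)))=F] refutes=True  ← countermodel

Result: NO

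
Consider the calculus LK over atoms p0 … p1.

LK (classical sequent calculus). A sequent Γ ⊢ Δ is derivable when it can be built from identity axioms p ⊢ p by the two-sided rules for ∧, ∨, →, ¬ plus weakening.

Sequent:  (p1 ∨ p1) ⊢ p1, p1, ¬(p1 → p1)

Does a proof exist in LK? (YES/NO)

Derivation (root first):
[¬R] (p1 ∨ p1) ⊢ p1, p1, ¬(p1 → p1)
  [WR] (p1 ∨ p1), (p1 → p1) ⊢ p1, p1
    [→L] (p1 ∨ p1), (p1 → p1) ⊢ p1
      [∨L] (p1 ∨ p1) ⊢ p1
        [Ax] p1 ⊢ p1
        [Ax] p1 ⊢ p1
      [Ax] p1 ⊢ p1

Result: YES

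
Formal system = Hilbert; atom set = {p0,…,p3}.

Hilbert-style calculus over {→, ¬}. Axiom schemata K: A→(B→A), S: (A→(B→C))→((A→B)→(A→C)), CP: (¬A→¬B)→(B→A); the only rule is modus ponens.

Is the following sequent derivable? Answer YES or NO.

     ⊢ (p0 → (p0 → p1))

Enumerate valuations to refute Γ ⊢ Δ:
  v=0000: Γ:[] Δ:[(p0 → (p0 → p1))=T] refutes=False
  v=0001: Γ:[] Δ:[(p0 → (p0 → p1))=T] refutes=False
  v=0010: Γ:[] Δ:[(p0 → (p0 → p1))=T] refutes=False
  v=0011: Γ:[] Δ:[(p0 → (p0 → p1))=T] refutes=False
  v=0100: Γ:[] Δ:[(p0 → (p0 → p1))=T] refutes=False
  v=0101: Γ:[] Δ:[(p0 → (p0 → p1))=T] refutes=False
  v=0110: Γ:[] Δ:[(p0 → (p0 → p1))=T] refutes=False
  v=0111: Γ:[] Δ:[(p0 → (p0 → p1))=T] refutes=False
  v=1000: Γ:[] Δ:[(p0 → (p0 → p1))=F] refutes=True  ← countermodel

Result: NO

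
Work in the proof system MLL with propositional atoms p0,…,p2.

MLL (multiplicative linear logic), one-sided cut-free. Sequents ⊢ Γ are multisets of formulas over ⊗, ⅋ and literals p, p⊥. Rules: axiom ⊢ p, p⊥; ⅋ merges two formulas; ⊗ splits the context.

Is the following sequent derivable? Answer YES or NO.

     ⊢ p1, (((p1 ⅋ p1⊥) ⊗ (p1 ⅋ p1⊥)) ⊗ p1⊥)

Derivation trace:
[⊗]  ⊢ p1, (((p1 ⅋ p1⊥) ⊗ (p1 ⅋ p1⊥)) ⊗ p1⊥)
  [⊗]  ⊢ ((p1 ⅋ p1⊥) ⊗ (p1 ⅋ p1⊥))
    [⅋]  ⊢ (p1 ⅋ p1⊥)
      [Ax]  ⊢ p1, p1⊥
    [⅋]  ⊢ (p1 ⅋ p1⊥)
      [Ax]  ⊢ p1, p1⊥
  [Ax]  ⊢ p1, p1⊥

Result: YES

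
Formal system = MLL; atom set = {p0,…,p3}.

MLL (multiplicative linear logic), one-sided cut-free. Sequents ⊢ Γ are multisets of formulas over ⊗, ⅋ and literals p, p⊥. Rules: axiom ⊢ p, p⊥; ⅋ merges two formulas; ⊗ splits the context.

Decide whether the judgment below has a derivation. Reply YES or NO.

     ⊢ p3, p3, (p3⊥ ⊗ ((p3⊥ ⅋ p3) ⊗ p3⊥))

Proof tree:
[⊗]  ⊢ p3, p3, (p3⊥ ⊗ ((p3⊥ ⅋ p3) ⊗ p3⊥))
  [Ax]  ⊢ p3, p3⊥
  [⊗]  ⊢ p3, ((p3⊥ ⅋ p3) ⊗ p3⊥)
    [⅋]  ⊢ (p3⊥ ⅋ p3)
      [Ax]  ⊢ p3, p3⊥
    [Ax]  ⊢ p3, p3⊥

Result: YES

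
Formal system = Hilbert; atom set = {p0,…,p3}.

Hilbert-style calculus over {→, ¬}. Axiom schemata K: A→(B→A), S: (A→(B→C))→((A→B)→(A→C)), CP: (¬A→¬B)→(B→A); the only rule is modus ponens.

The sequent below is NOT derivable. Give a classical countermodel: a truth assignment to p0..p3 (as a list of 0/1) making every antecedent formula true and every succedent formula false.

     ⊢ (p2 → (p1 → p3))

Enumerate valuations to refute Γ ⊢ Δ:
  v=0000: Γ:[] Δ:[(p2 → (p1 → p3))=T] refutes=False
  v=0001: Γ:[] Δ:[(p2 → (p1 → p3))=T] refutes=False
  v=0010: Γ:[] Δ:[(p2 → (p1 → p3))=T] refutes=False
  v=0011: Γ:[] Δ:[(p2 → (p1 → p3))=T] refutes=False
  v=0100: Γ:[] Δ:[(p2 → (p1 → p3))=T] refutes=False
  v=0101: Γ:[] Δ:[(p2 → (p1 → p3))=T] refutes=False
  v=0110: Γ:[] Δ:[(p2 → (p1 → p3))=F] refutes=True  ← countermodel

Result: [0, 1, 1, 0]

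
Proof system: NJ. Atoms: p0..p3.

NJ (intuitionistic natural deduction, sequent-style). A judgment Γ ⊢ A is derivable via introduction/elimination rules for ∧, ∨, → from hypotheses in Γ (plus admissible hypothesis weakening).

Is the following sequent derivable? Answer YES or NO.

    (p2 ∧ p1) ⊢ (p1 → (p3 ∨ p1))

Derivation trace:
[Wk] (p2 ∧ p1) ⊢ (p1 → (p3 ∨ p1))
  [→I]  ⊢ (p1 → (p3 ∨ p1))
    [∨I₂] p1 ⊢ (p3 ∨ p1)
      [Ax] p1 ⊢ p1

Result: YES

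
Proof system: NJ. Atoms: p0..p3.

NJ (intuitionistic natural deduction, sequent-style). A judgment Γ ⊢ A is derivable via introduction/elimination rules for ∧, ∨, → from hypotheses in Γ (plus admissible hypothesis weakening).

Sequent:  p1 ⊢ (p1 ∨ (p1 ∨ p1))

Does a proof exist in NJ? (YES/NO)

Proof tree:
[∨I₂] p1 ⊢ (p1 ∨ (p1 ∨ p1))
  [∨I₂] p1 ⊢ (p1 ∨ p1)
    [Ax] p1 ⊢ p1

Result: YES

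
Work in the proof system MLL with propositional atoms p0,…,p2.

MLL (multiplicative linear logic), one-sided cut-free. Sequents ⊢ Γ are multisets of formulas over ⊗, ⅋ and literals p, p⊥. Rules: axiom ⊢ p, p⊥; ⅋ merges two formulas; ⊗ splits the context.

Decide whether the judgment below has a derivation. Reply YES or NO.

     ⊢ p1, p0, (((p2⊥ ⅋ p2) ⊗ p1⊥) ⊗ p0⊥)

Derivation (root first):
[⊗]  ⊢ p1, p0, (((p2⊥ ⅋ p2) ⊗ p1⊥) ⊗ p0⊥)
  [⊗]  ⊢ p1, ((p2⊥ ⅋ p2) ⊗ p1⊥)
    [⅋]  ⊢ (p2⊥ ⅋ p2)
      [Ax]  ⊢ p2, p2⊥
    [Ax]  ⊢ p1, p1⊥
  [Ax]  ⊢ p0, p0⊥

Result: YES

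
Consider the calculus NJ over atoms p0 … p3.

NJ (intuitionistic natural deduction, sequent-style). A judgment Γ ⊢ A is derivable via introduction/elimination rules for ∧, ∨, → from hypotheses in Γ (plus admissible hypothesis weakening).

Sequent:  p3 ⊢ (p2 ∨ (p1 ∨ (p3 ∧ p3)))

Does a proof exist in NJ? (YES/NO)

Derivation trace:
[∨I₂] p3 ⊢ (p2 ∨ (p1 ∨ (p3 ∧ p3)))
  [∨I₂] p3 ⊢ (p1 ∨ (p3 ∧ p3))
    [∧I] p3 ⊢ (p3 ∧ p3)
      [Ax] p3 ⊢ p3
      [Ax] p3 ⊢ p3

Result: YES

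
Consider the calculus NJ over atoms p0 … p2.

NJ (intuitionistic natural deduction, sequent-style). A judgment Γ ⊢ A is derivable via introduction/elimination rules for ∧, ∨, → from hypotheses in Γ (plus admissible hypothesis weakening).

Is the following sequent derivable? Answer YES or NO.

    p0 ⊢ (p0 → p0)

Derivation (root first):
[→I] p0 ⊢ (p0 → p0)
  [Wk] p0, p0 ⊢ p0
    [Ax] p0 ⊢ p0

Result: YES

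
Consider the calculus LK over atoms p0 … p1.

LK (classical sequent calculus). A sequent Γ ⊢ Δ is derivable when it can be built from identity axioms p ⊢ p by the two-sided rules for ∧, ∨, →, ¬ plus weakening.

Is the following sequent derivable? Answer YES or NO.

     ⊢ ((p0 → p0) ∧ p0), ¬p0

Derivation (root first):
[¬R]  ⊢ ((p0 → p0) ∧ p0), ¬p0
  [∧R] p0 ⊢ ((p0 → p0) ∧ p0)
    [→R]  ⊢ (p0 → p0)
      [Ax] p0 ⊢ p0
    [Ax] p0 ⊢ p0

Result: YES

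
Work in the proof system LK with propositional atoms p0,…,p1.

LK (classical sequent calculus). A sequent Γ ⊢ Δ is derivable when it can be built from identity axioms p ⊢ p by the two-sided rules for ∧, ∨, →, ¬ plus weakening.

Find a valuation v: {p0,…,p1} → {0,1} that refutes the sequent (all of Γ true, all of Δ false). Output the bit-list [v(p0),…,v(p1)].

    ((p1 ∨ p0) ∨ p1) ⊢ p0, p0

Truth-table refutation:
  v=00: Γ:[((p1 ∨ p0) ∨ p1)=F] Δ:[p0=F, p0=F] refutes=False
  v=01: Γ:[((p1 ∨ p0) ∨ p1)=T] Δ:[p0=F, p0=F] refutes=True  ← countermodel

Result: [0, 1]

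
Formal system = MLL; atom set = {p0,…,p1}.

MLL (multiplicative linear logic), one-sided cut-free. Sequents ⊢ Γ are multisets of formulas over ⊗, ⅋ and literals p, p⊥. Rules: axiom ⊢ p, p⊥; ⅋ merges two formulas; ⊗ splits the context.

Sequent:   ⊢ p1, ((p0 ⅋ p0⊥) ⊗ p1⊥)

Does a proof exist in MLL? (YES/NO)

Derivation (root first):
[⊗]  ⊢ p1, ((p0 ⅋ p0⊥) ⊗ p1⊥)
  [⅋]  ⊢ (p0 ⅋ p0⊥)
    [Ax]  ⊢ p0, p0⊥
  [Ax]  ⊢ p1, p1⊥

Result: YES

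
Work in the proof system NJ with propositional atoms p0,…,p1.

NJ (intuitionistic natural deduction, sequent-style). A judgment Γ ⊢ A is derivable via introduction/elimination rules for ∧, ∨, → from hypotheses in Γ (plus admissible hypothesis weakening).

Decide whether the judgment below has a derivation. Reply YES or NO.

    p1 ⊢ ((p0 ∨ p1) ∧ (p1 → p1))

Derivation trace:
[∧I] p1 ⊢ ((p0 ∨ p1) ∧ (p1 → p1))
  [∨I₂] p1 ⊢ (p0 ∨ p1)
    [Ax] p1 ⊢ p1
  [→I]  ⊢ (p1 → p1)
    [Ax] p1 ⊢ p1

Result: YES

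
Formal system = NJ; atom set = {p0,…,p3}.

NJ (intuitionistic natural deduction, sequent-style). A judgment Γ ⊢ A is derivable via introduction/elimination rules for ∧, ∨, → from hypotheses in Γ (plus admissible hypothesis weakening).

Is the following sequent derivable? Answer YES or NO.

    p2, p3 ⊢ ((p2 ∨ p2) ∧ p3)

Derivation (root first):
[∧I] p2, p3 ⊢ ((p2 ∨ p2) ∧ p3)
  [∨I₁] p2 ⊢ (p2 ∨ p2)
    [Ax] p2 ⊢ p2
  [Ax] p3 ⊢ p3

Result: YES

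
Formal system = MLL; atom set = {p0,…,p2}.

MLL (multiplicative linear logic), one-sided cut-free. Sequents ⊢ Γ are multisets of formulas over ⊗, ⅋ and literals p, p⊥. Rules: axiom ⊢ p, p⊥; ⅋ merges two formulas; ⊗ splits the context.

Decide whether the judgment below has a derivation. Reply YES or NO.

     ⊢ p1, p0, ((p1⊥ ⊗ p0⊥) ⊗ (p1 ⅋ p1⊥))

Derivation trace:
[⊗]  ⊢ p1, p0, ((p1⊥ ⊗ p0⊥) ⊗ (p1 ⅋ p1⊥))
  [⊗]  ⊢ p1, p0, (p1⊥ ⊗ p0⊥)
    [Ax]  ⊢ p1, p1⊥
    [Ax]  ⊢ p0, p0⊥
  [⅋]  ⊢ (p1 ⅋ p1⊥)
    [Ax]  ⊢ p1, p1⊥

Result: YES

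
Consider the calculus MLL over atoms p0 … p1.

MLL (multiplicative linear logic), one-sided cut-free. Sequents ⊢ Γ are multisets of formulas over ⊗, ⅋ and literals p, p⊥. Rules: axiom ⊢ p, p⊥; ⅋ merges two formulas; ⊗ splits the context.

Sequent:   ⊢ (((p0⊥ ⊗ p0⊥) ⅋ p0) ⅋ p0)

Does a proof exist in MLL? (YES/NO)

Proof tree:
[⅋]  ⊢ (((p0⊥ ⊗ p0⊥) ⅋ p0) ⅋ p0)
  [⅋]  ⊢ p0, ((p0⊥ ⊗ p0⊥) ⅋ p0)
    [⊗]  ⊢ p0, p0, (p0⊥ ⊗ p0⊥)
      [Ax]  ⊢ p0, p0⊥
      [Ax]  ⊢ p0, p0⊥

Result: YES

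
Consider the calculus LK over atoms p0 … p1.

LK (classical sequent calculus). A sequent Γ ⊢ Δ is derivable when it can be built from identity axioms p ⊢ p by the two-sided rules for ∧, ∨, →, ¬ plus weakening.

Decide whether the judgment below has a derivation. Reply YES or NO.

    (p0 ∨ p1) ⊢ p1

Search for a countermodel by truth-table:
  v=00: Γ:[(p0 ∨ p1)=F] Δ:[p1=F] refutes=False
  v=01: Γ:[(p0 ∨ p1)=T] Δ:[p1=T] refutes=False
  v=10: Γ:[(p0 ∨ p1)=T] Δ:[p1=F] refutes=True  ← countermodel

Result: NO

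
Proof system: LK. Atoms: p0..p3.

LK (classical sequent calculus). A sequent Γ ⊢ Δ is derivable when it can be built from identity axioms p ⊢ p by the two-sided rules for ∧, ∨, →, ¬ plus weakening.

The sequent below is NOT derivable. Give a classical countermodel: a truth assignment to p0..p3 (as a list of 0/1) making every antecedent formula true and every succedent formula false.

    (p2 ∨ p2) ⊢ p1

Truth-table refutation:
  v=0000: Γ:[(p2 ∨ p2)=F] Δ:[p1=F] refutes=False
  v=0001: Γ:[(p2 ∨ p2)=F] Δ:[p1=F] refutes=False
  v=0010: Γ:[(p2 ∨ p2)=T] Δ:[p1=F] refutes=True  ← countermodel

Result: [0, 0, 1, 0]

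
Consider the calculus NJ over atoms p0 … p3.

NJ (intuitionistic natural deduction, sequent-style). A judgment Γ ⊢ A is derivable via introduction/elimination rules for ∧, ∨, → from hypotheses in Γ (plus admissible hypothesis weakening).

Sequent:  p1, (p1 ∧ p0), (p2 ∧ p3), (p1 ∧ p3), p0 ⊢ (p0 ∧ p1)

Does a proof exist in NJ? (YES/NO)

Proof tree:
[∧I] p1, (p1 ∧ p0), (p2 ∧ p3), (p1 ∧ p3), p0 ⊢ (p0 ∧ p1)
  [Wk] p0, (p1 ∧ p3), (p2 ∧ p3) ⊢ p0
    [Wk] p0, (p1 ∧ p3) ⊢ p0
      [Ax] p0 ⊢ p0
  [→E] p1, (p1 ∧ p0) ⊢ p1
    [→I]  ⊢ (p1 → p1)
      [Ax] p1 ⊢ p1
    [Wk] p1, (p1 ∧ p0) ⊢ p1
      [Ax] p1 ⊢ p1

Result: YES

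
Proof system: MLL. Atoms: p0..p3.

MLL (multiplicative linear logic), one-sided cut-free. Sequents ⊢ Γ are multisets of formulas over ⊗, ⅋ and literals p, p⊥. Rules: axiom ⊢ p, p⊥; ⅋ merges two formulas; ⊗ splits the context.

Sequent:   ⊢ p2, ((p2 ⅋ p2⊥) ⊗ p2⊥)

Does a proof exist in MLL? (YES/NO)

Proof tree:
[⊗]  ⊢ p2, ((p2 ⅋ p2⊥) ⊗ p2⊥)
  [⅋]  ⊢ (p2 ⅋ p2⊥)
    [Ax]  ⊢ p2, p2⊥
  [Ax]  ⊢ p2, p2⊥

Result: YES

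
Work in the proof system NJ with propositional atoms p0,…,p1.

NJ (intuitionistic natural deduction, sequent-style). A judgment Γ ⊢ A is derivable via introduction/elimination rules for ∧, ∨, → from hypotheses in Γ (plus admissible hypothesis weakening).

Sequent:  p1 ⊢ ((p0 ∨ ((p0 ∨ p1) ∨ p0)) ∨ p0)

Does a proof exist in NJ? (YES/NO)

Derivation trace:
[∨I₁] p1 ⊢ ((p0 ∨ ((p0 ∨ p1) ∨ p0)) ∨ p0)
  [∨I₂] p1 ⊢ (p0 ∨ ((p0 ∨ p1) ∨ p0))
    [∨I₁] p1 ⊢ ((p0 ∨ p1) ∨ p0)
      [∨I₂] p1 ⊢ (p0 ∨ p1)
        [Ax] p1 ⊢ p1

Result: YES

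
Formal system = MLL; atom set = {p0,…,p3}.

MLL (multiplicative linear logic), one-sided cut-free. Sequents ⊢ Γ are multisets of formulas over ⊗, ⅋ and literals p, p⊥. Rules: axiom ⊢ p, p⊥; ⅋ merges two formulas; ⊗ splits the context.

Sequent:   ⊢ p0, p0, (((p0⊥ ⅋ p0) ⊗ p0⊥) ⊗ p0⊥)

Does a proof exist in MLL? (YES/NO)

Proof tree:
[⊗]  ⊢ p0, p0, (((p0⊥ ⅋ p0) ⊗ p0⊥) ⊗ p0⊥)
  [⊗]  ⊢ p0, ((p0⊥ ⅋ p0) ⊗ p0⊥)
    [⅋]  ⊢ (p0⊥ ⅋ p0)
      [Ax]  ⊢ p0, p0⊥
    [Ax]  ⊢ p0, p0⊥
  [Ax]  ⊢ p0, p0⊥

Result: YES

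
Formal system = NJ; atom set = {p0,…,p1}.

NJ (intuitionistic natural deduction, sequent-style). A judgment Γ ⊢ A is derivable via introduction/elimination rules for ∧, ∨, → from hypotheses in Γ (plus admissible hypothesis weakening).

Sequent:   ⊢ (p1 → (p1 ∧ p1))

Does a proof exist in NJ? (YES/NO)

Derivation (root first):
[→I]  ⊢ (p1 → (p1 ∧ p1))
  [∧I] p1 ⊢ (p1 ∧ p1)
    [Ax] p1 ⊢ p1
    [Ax] p1 ⊢ p1

Result: YES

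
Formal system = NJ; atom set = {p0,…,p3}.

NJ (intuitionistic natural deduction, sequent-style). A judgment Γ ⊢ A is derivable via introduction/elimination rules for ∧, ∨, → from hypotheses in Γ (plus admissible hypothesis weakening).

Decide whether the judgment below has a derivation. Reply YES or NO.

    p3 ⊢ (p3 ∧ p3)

Derivation (root first):
[∧I] p3 ⊢ (p3 ∧ p3)
  [→E] p3 ⊢ p3
    [→I]  ⊢ (p3 → p3)
      [Ax] p3 ⊢ p3
    [Ax] p3 ⊢ p3
  [Ax] p3 ⊢ p3

Result: YES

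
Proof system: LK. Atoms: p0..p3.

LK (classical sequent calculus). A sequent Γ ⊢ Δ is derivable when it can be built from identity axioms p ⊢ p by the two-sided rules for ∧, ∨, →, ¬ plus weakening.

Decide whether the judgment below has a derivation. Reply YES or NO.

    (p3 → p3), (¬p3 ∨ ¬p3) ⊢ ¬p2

Truth-table refutation:
  v=0000: Γ:[(p3 → p3)=T, (¬p3 ∨ ¬p3)=T] Δ:[¬p2=T] refutes=False
  v=0001: Γ:[(p3 → p3)=T, (¬p3 ∨ ¬p3)=F] Δ:[¬p2=T] refutes=False
  v=0010: Γ:[(p3 → p3)=T, (¬p3 ∨ ¬p3)=T] Δ:[¬p2=F] refutes=True  ← countermodel

Result: NO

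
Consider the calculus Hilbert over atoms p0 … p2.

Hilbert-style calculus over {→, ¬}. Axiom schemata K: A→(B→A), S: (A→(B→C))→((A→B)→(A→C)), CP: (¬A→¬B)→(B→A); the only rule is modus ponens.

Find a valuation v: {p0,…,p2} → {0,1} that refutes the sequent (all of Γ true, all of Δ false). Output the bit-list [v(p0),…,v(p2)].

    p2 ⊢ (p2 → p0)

Search for a countermodel by truth-table:
  v=000: Γ:[p2=F] Δ:[(p2 → p0)=T] refutes=False
  v=001: Γ:[p2=T] Δ:[(p2 → p0)=F] refutes=True  ← countermodel

Result: [0, 0, 1]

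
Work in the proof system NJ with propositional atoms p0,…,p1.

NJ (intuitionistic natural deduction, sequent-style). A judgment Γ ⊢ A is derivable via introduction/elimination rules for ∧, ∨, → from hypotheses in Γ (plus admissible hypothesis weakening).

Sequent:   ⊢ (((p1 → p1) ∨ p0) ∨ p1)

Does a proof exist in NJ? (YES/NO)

Derivation (root first):
[∨I₁]  ⊢ (((p1 → p1) ∨ p0) ∨ p1)
  [∨I₁]  ⊢ ((p1 → p1) ∨ p0)
    [→I]  ⊢ (p1 → p1)
      [Ax] p1 ⊢ p1

Result: YES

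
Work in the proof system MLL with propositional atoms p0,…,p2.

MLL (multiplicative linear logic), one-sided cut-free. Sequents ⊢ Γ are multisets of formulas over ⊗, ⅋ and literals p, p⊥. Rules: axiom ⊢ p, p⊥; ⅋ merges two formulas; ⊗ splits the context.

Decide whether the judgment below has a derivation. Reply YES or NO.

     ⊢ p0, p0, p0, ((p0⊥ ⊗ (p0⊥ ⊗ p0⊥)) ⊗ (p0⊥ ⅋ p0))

Proof tree:
[⊗]  ⊢ p0, p0, p0, ((p0⊥ ⊗ (p0⊥ ⊗ p0⊥)) ⊗ (p0⊥ ⅋ p0))
  [⊗]  ⊢ p0, p0, p0, (p0⊥ ⊗ (p0⊥ ⊗ p0⊥))
    [Ax]  ⊢ p0, p0⊥
    [⊗]  ⊢ p0, p0, (p0⊥ ⊗ p0⊥)
      [Ax]  ⊢ p0, p0⊥
      [Ax]  ⊢ p0, p0⊥
  [⅋]  ⊢ (p0⊥ ⅋ p0)
    [Ax]  ⊢ p0, p0⊥

Result: YES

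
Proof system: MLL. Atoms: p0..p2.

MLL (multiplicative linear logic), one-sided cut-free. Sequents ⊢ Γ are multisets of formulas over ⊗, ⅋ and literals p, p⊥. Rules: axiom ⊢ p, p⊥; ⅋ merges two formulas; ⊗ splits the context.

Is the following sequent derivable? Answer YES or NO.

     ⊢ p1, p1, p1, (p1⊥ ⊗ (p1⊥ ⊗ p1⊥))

Derivation (root first):
[⊗]  ⊢ p1, p1, p1, (p1⊥ ⊗ (p1⊥ ⊗ p1⊥))
  [Ax]  ⊢ p1, p1⊥
  [⊗]  ⊢ p1, p1, (p1⊥ ⊗ p1⊥)
    [Ax]  ⊢ p1, p1⊥
    [Ax]  ⊢ p1, p1⊥

Result: YES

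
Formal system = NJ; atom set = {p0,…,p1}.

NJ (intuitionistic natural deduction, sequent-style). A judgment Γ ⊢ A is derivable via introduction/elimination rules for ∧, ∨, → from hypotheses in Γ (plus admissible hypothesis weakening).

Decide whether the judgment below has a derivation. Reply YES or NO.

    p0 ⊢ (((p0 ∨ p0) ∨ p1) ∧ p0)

Derivation trace:
[∧I] p0 ⊢ (((p0 ∨ p0) ∨ p1) ∧ p0)
  [∨I₁] p0 ⊢ ((p0 ∨ p0) ∨ p1)
    [∨I₁] p0 ⊢ (p0 ∨ p0)
      [Ax] p0 ⊢ p0
  [Ax] p0 ⊢ p0

Result: YES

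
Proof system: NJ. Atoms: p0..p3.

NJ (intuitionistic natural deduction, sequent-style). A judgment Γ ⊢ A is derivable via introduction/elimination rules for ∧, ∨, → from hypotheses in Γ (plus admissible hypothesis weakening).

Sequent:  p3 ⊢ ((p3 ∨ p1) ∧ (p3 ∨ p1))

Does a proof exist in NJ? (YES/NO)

Derivation (root first):
[∧I] p3 ⊢ ((p3 ∨ p1) ∧ (p3 ∨ p1))
  [∨I₁] p3 ⊢ (p3 ∨ p1)
    [Ax] p3 ⊢ p3
  [∨I₁] p3 ⊢ (p3 ∨ p1)
    [Ax] p3 ⊢ p3

Result: YES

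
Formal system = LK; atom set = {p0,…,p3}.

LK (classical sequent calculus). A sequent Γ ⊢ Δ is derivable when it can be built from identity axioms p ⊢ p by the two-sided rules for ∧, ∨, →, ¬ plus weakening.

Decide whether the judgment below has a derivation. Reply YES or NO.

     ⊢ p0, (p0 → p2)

Proof tree:
[→R]  ⊢ p0, (p0 → p2)
  [WR] p0 ⊢ p0, p2
    [Ax] p0 ⊢ p0

Result: YES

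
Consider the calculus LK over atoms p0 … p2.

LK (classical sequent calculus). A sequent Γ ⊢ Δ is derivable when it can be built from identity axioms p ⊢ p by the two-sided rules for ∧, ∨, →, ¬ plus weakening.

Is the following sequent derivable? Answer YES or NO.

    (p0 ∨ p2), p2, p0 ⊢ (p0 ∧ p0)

Derivation trace:
[∧R] (p0 ∨ p2), p2, p0 ⊢ (p0 ∧ p0)
  [∨L] p0, (p0 ∨ p2) ⊢ p0
    [Ax] p0 ⊢ p0
    [WL] p0, p2 ⊢ p0
      [Ax] p0 ⊢ p0
  [WL] p0, p2 ⊢ p0
    [Ax] p0 ⊢ p0

Result: YES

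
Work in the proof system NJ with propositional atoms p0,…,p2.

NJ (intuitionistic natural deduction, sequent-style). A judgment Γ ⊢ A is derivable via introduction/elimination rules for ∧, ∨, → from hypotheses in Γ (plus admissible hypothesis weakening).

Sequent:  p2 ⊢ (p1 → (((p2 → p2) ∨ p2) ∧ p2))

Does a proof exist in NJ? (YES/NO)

Proof tree:
[→I] p2 ⊢ (p1 → (((p2 → p2) ∨ p2) ∧ p2))
  [∧I] p1, p2 ⊢ (((p2 → p2) ∨ p2) ∧ p2)
    [∨I₁]  ⊢ ((p2 → p2) ∨ p2)
      [→I]  ⊢ (p2 → p2)
        [Ax] p2 ⊢ p2
    [Wk] p2, p1 ⊢ p2
      [Ax] p2 ⊢ p2

Result: YES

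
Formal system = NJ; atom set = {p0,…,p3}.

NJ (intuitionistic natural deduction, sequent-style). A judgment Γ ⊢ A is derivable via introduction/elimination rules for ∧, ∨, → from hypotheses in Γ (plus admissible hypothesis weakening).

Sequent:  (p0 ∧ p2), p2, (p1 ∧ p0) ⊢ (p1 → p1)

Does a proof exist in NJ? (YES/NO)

Proof tree:
[Wk] (p0 ∧ p2), p2, (p1 ∧ p0) ⊢ (p1 → p1)
  [Wk] (p0 ∧ p2), p2 ⊢ (p1 → p1)
    [→I] (p0 ∧ p2) ⊢ (p1 → p1)
      [Wk] p1, (p0 ∧ p2) ⊢ p1
        [Ax] p1 ⊢ p1

Result: YES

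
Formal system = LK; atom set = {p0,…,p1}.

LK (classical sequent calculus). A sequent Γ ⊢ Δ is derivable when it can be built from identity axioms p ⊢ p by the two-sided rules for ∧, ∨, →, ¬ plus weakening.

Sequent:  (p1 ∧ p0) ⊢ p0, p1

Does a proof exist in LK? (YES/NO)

Proof tree:
[∧L] (p1 ∧ p0) ⊢ p0, p1
  [WL] p0, p1 ⊢ p0, p1
    [WR] p0 ⊢ p0, p1
      [Ax] p0 ⊢ p0

Result: YES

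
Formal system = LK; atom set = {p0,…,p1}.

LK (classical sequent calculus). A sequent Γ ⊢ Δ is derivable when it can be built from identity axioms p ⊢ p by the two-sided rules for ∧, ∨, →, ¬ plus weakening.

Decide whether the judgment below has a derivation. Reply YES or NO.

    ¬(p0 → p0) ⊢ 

Derivation (root first):
[¬L] ¬(p0 → p0) ⊢ 
  [→R]  ⊢ (p0 → p0)
    [Ax] p0 ⊢ p0

Result: YES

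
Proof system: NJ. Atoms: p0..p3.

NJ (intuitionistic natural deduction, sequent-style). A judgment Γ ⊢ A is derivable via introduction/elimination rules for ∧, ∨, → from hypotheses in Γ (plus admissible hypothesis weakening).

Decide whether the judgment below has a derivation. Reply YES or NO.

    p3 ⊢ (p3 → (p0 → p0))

Derivation (root first):
[Wk] p3 ⊢ (p3 → (p0 → p0))
  [→I]  ⊢ (p3 → (p0 → p0))
    [Wk] p3 ⊢ (p0 → p0)
      [→I]  ⊢ (p0 → p0)
        [Ax] p0 ⊢ p0

Result: YES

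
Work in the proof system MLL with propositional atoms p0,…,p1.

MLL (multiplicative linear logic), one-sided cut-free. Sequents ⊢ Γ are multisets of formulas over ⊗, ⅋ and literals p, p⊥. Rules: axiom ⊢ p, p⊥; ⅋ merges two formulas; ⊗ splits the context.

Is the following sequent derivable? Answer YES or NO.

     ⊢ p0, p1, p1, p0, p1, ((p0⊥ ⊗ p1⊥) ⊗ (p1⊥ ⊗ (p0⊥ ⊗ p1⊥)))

Derivation (root first):
[⊗]  ⊢ p0, p1, p1, p0, p1, ((p0⊥ ⊗ p1⊥) ⊗ (p1⊥ ⊗ (p0⊥ ⊗ p1⊥)))
  [⊗]  ⊢ p0, p1, (p0⊥ ⊗ p1⊥)
    [Ax]  ⊢ p0, p0⊥
    [Ax]  ⊢ p1, p1⊥
  [⊗]  ⊢ p1, p0, p1, (p1⊥ ⊗ (p0⊥ ⊗ p1⊥))
    [Ax]  ⊢ p1, p1⊥
    [⊗]  ⊢ p0, p1, (p0⊥ ⊗ p1⊥)
      [Ax]  ⊢ p0, p0⊥
      [Ax]  ⊢ p1, p1⊥

Result: YES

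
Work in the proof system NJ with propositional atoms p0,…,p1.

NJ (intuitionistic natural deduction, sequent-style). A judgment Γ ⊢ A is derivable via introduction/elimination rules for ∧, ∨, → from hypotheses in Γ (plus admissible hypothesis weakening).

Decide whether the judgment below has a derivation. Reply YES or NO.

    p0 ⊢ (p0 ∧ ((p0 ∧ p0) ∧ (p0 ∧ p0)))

Derivation (root first):
[∧I] p0 ⊢ (p0 ∧ ((p0 ∧ p0) ∧ (p0 ∧ p0)))
  [Ax] p0 ⊢ p0
  [∧I] p0 ⊢ ((p0 ∧ p0) ∧ (p0 ∧ p0))
    [∧I] p0 ⊢ (p0 ∧ p0)
      [Ax] p0 ⊢ p0
      [Ax] p0 ⊢ p0
    [∧I] p0 ⊢ (p0 ∧ p0)
      [Ax] p0 ⊢ p0
      [Ax] p0 ⊢ p0

Result: YES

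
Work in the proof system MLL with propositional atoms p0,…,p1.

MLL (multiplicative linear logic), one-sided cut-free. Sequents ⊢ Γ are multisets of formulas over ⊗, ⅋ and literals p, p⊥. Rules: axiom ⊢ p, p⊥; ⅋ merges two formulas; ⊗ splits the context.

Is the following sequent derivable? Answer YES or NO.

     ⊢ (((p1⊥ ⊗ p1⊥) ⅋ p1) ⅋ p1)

Derivation (root first):
[⅋]  ⊢ (((p1⊥ ⊗ p1⊥) ⅋ p1) ⅋ p1)
  [⅋]  ⊢ p1, ((p1⊥ ⊗ p1⊥) ⅋ p1)
    [⊗]  ⊢ p1, p1, (p1⊥ ⊗ p1⊥)
      [Ax]  ⊢ p1, p1⊥
      [Ax]  ⊢ p1, p1⊥

Result: YES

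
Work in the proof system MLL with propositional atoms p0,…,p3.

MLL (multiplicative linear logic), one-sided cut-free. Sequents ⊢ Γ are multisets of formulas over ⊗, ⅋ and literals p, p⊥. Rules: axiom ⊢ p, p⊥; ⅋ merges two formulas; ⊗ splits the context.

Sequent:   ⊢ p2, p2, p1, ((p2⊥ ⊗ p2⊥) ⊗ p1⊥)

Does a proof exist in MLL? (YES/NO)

Derivation (root first):
[⊗]  ⊢ p2, p2, p1, ((p2⊥ ⊗ p2⊥) ⊗ p1⊥)
  [⊗]  ⊢ p2, p2, (p2⊥ ⊗ p2⊥)
    [Ax]  ⊢ p2, p2⊥
    [Ax]  ⊢ p2, p2⊥
  [Ax]  ⊢ p1, p1⊥

Result: YES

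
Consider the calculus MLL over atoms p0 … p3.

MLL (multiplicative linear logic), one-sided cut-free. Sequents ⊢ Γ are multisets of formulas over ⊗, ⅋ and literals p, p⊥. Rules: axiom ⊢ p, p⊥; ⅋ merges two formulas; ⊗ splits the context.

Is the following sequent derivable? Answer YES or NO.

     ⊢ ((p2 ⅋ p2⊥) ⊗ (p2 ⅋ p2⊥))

Derivation trace:
[⊗]  ⊢ ((p2 ⅋ p2⊥) ⊗ (p2 ⅋ p2⊥))
  [⅋]  ⊢ (p2 ⅋ p2⊥)
    [Ax]  ⊢ p2, p2⊥
  [⅋]  ⊢ (p2 ⅋ p2⊥)
    [Ax]  ⊢ p2, p2⊥

Result: YES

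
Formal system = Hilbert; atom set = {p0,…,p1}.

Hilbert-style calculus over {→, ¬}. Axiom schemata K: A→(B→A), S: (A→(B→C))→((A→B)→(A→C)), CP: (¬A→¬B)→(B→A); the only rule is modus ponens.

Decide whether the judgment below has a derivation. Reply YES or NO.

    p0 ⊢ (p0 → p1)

Search for a countermodel by truth-table:
  v=00: Γ:[p0=F] Δ:[(p0 → p1)=T] refutes=False
  v=01: Γ:[p0=F] Δ:[(p0 → p1)=T] refutes=False
  v=10: Γ:[p0=T] Δ:[(p0 → p1)=F] refutes=True  ← countermodel

Result: NO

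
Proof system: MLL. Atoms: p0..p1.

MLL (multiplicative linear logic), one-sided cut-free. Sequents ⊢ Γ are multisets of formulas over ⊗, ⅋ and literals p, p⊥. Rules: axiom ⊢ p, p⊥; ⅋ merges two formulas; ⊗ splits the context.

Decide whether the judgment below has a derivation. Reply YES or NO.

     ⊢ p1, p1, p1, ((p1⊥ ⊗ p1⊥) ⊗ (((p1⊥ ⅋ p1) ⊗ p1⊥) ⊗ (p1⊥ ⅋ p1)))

Derivation (root first):
[⊗]  ⊢ p1, p1, p1, ((p1⊥ ⊗ p1⊥) ⊗ (((p1⊥ ⅋ p1) ⊗ p1⊥) ⊗ (p1⊥ ⅋ p1)))
  [⊗]  ⊢ p1, p1, (p1⊥ ⊗ p1⊥)
    [Ax]  ⊢ p1, p1⊥
    [Ax]  ⊢ p1, p1⊥
  [⊗]  ⊢ p1, (((p1⊥ ⅋ p1) ⊗ p1⊥) ⊗ (p1⊥ ⅋ p1))
    [⊗]  ⊢ p1, ((p1⊥ ⅋ p1) ⊗ p1⊥)
      [⅋]  ⊢ (p1⊥ ⅋ p1)
        [Ax]  ⊢ p1, p1⊥
      [Ax]  ⊢ p1, p1⊥
    [⅋]  ⊢ (p1⊥ ⅋ p1)
      [Ax]  ⊢ p1, p1⊥

Result: YES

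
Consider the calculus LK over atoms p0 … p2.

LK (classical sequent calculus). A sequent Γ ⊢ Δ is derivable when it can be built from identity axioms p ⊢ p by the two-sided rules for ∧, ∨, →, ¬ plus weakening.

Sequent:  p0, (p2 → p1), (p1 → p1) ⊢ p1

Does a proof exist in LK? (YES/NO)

Enumerate valuations to refute Γ ⊢ Δ:
  v=000: Γ:[p0=F, (p2 → p1)=T, (p1 → p1)=T] Δ:[p1=F] refutes=False
  v=001: Γ:[p0=F, (p2 → p1)=F, (p1 → p1)=T] Δ:[p1=F] refutes=False
  v=010: Γ:[p0=F, (p2 → p1)=T, (p1 → p1)=T] Δ:[p1=T] refutes=False
  v=011: Γ:[p0=F, (p2 → p1)=T, (p1 → p1)=T] Δ:[p1=T] refutes=False
  v=100: Γ:[p0=T, (p2 → p1)=T, (p1 → p1)=T] Δ:[p1=F] refutes=True  ← countermodel

Result: NO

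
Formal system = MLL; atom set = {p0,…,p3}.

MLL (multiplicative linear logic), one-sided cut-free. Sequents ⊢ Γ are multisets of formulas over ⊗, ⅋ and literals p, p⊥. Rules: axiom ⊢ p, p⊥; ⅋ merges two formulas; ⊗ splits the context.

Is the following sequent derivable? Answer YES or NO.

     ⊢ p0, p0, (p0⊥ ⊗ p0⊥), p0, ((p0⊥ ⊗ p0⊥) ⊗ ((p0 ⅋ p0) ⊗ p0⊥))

Derivation (root first):
[⊗]  ⊢ p0, p0, (p0⊥ ⊗ p0⊥), p0, ((p0⊥ ⊗ p0⊥) ⊗ ((p0 ⅋ p0) ⊗ p0⊥))
  [⊗]  ⊢ p0, p0, (p0⊥ ⊗ p0⊥)
    [Ax]  ⊢ p0, p0⊥
    [Ax]  ⊢ p0, p0⊥
  [⊗]  ⊢ (p0⊥ ⊗ p0⊥), p0, ((p0 ⅋ p0) ⊗ p0⊥)
    [⅋]  ⊢ (p0⊥ ⊗ p0⊥), (p0 ⅋ p0)
      [⊗]  ⊢ p0, p0, (p0⊥ ⊗ p0⊥)
        [Ax]  ⊢ p0, p0⊥
        [Ax]  ⊢ p0, p0⊥
    [Ax]  ⊢ p0, p0⊥

Result: YES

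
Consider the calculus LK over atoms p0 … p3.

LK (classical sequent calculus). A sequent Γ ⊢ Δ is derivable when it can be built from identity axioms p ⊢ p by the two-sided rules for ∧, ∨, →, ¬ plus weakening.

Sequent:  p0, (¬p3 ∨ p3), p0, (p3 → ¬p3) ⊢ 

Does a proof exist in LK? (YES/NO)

Search for a countermodel by truth-table:
  v=0000: Γ:[p0=F, (¬p3 ∨ p3)=T, p0=F, (p3 → ¬p3)=T] Δ:[] refutes=False
  v=0001: Γ:[p0=F, (¬p3 ∨ p3)=T, p0=F, (p3 → ¬p3)=F] Δ:[] refutes=False
  v=0010: Γ:[p0=F, (¬p3 ∨ p3)=T, p0=F, (p3 → ¬p3)=T] Δ:[] refutes=False
  v=0011: Γ:[p0=F, (¬p3 ∨ p3)=T, p0=F, (p3 → ¬p3)=F] Δ:[] refutes=False
  v=0100: Γ:[p0=F, (¬p3 ∨ p3)=T, p0=F, (p3 → ¬p3)=T] Δ:[] refutes=False
  v=0101: Γ:[p0=F, (¬p3 ∨ p3)=T, p0=F, (p3 → ¬p3)=F] Δ:[] refutes=False
  v=0110: Γ:[p0=F, (¬p3 ∨ p3)=T, p0=F, (p3 → ¬p3)=T] Δ:[] refutes=False
  v=0111: Γ:[p0=F, (¬p3 ∨ p3)=T, p0=F, (p3 → ¬p3)=F] Δ:[] refutes=False
  v=1000: Γ:[p0=T, (¬p3 ∨ p3)=T, p0=T, (p3 → ¬p3)=T] Δ:[] refutes=True  ← countermodel

Result: NO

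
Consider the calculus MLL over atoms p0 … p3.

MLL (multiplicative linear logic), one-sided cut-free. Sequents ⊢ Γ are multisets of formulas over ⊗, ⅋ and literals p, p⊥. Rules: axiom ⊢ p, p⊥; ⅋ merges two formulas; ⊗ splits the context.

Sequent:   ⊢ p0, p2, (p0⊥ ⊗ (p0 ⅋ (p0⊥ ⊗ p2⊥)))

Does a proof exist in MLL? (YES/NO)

Proof tree:
[⊗]  ⊢ p0, p2, (p0⊥ ⊗ (p0 ⅋ (p0⊥ ⊗ p2⊥)))
  [Ax]  ⊢ p0, p0⊥
  [⅋]  ⊢ p2, (p0 ⅋ (p0⊥ ⊗ p2⊥))
    [⊗]  ⊢ p0, p2, (p0⊥ ⊗ p2⊥)
      [Ax]  ⊢ p0, p0⊥
      [Ax]  ⊢ p2, p2⊥

Result: YES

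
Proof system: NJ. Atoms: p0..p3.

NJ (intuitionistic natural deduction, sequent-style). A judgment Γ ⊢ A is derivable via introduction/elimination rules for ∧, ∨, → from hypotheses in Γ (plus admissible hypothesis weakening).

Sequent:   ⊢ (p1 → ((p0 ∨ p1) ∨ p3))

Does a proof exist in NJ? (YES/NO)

Derivation trace:
[→I]  ⊢ (p1 → ((p0 ∨ p1) ∨ p3))
  [∨I₁] p1 ⊢ ((p0 ∨ p1) ∨ p3)
    [∨I₂] p1 ⊢ (p0 ∨ p1)
      [Ax] p1 ⊢ p1

Result: YES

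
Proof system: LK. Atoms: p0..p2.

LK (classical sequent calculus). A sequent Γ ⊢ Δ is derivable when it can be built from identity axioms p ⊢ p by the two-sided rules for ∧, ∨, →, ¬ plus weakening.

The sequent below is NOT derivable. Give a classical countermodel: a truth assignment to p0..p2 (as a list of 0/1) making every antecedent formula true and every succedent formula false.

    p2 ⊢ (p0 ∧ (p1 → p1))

Enumerate valuations to refute Γ ⊢ Δ:
  v=000: Γ:[p2=F] Δ:[(p0 ∧ (p1 → p1))=F] refutes=False
  v=001: Γ:[p2=T] Δ:[(p0 ∧ (p1 → p1))=F] refutes=True  ← countermodel

Result: [0, 0, 1]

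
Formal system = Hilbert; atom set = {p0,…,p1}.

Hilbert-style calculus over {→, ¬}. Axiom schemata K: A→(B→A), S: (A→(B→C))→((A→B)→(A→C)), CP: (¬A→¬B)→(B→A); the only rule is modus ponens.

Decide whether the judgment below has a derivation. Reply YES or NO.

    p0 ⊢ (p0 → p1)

Truth-table refutation:
  v=00: Γ:[p0=F] Δ:[(p0 → p1)=T] refutes=False
  v=01: Γ:[p0=F] Δ:[(p0 → p1)=T] refutes=False
  v=10: Γ:[p0=T] Δ:[(p0 → p1)=F] refutes=True  ← countermodel

Result: NO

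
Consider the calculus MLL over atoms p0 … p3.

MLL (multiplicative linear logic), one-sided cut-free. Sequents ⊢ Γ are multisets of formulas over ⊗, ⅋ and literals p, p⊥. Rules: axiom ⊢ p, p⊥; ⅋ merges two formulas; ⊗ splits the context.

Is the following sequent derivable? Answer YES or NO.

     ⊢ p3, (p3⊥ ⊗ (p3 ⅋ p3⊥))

Derivation trace:
[⊗]  ⊢ p3, (p3⊥ ⊗ (p3 ⅋ p3⊥))
  [Ax]  ⊢ p3, p3⊥
  [⅋]  ⊢ (p3 ⅋ p3⊥)
    [Ax]  ⊢ p3, p3⊥

Result: YES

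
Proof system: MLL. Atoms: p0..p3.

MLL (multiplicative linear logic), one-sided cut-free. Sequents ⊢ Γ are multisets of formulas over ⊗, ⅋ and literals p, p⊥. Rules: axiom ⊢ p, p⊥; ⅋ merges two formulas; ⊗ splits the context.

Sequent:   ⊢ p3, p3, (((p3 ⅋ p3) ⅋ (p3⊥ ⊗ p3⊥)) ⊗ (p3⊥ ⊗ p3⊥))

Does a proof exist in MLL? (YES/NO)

Derivation trace:
[⊗]  ⊢ p3, p3, (((p3 ⅋ p3) ⅋ (p3⊥ ⊗ p3⊥)) ⊗ (p3⊥ ⊗ p3⊥))
  [⅋]  ⊢ ((p3 ⅋ p3) ⅋ (p3⊥ ⊗ p3⊥))
    [⅋]  ⊢ (p3⊥ ⊗ p3⊥), (p3 ⅋ p3)
      [⊗]  ⊢ p3, p3, (p3⊥ ⊗ p3⊥)
        [Ax]  ⊢ p3, p3⊥
        [Ax]  ⊢ p3, p3⊥
  [⊗]  ⊢ p3, p3, (p3⊥ ⊗ p3⊥)
    [Ax]  ⊢ p3, p3⊥
    [Ax]  ⊢ p3, p3⊥

Result: YES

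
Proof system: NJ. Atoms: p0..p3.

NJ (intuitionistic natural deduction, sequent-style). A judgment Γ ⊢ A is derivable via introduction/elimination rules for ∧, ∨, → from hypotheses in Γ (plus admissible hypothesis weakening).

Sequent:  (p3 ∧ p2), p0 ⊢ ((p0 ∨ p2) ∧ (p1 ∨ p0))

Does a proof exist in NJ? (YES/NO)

Derivation trace:
[∧I] (p3 ∧ p2), p0 ⊢ ((p0 ∨ p2) ∧ (p1 ∨ p0))
  [Wk] p0, (p3 ∧ p2) ⊢ (p0 ∨ p2)
    [∨I₁] p0 ⊢ (p0 ∨ p2)
      [Ax] p0 ⊢ p0
  [∨I₂] p0 ⊢ (p1 ∨ p0)
    [Ax] p0 ⊢ p0

Result: YES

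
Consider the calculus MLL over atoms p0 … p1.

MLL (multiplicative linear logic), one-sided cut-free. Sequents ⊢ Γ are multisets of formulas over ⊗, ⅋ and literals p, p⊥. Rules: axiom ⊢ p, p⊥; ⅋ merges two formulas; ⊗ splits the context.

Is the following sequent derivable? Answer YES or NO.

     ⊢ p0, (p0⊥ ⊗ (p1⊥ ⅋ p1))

Proof tree:
[⊗]  ⊢ p0, (p0⊥ ⊗ (p1⊥ ⅋ p1))
  [Ax]  ⊢ p0, p0⊥
  [⅋]  ⊢ (p1⊥ ⅋ p1)
    [Ax]  ⊢ p1, p1⊥

Result: YES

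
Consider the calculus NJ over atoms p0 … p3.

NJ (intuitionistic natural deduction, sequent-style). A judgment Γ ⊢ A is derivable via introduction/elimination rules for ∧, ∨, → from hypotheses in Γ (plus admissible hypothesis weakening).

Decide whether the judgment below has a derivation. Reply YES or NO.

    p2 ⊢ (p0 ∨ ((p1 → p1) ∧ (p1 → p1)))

Derivation trace:
[∨I₂] p2 ⊢ (p0 ∨ ((p1 → p1) ∧ (p1 → p1)))
  [Wk] p2 ⊢ ((p1 → p1) ∧ (p1 → p1))
    [∧I]  ⊢ ((p1 → p1) ∧ (p1 → p1))
      [→I]  ⊢ (p1 → p1)
        [Ax] p1 ⊢ p1
      [→I]  ⊢ (p1 → p1)
        [Ax] p1 ⊢ p1

Result: YES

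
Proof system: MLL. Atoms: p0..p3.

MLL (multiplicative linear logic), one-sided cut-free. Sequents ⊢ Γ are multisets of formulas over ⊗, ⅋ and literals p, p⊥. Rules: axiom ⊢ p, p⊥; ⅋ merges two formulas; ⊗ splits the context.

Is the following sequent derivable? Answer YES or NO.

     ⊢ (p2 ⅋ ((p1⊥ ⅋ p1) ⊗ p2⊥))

Derivation trace:
[⅋]  ⊢ (p2 ⅋ ((p1⊥ ⅋ p1) ⊗ p2⊥))
  [⊗]  ⊢ p2, ((p1⊥ ⅋ p1) ⊗ p2⊥)
    [⅋]  ⊢ (p1⊥ ⅋ p1)
      [Ax]  ⊢ p1, p1⊥
    [Ax]  ⊢ p2, p2⊥

Result: YES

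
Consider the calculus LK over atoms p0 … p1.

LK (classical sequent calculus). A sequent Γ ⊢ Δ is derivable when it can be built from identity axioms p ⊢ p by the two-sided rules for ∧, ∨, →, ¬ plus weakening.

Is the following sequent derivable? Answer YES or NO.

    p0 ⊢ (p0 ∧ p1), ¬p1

Derivation (root first):
[¬R] p0 ⊢ (p0 ∧ p1), ¬p1
  [∧R] p1, p0 ⊢ (p0 ∧ p1)
    [Ax] p0 ⊢ p0
    [Ax] p1 ⊢ p1

Result: YES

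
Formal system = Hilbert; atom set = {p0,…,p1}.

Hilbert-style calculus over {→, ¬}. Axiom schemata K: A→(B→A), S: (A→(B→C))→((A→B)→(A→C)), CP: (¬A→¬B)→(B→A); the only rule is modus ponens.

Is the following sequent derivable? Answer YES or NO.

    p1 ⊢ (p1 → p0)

Enumerate valuations to refute Γ ⊢ Δ:
  v=00: Γ:[p1=F] Δ:[(p1 → p0)=T] refutes=False
  v=01: Γ:[p1=T] Δ:[(p1 → p0)=F] refutes=True  ← countermodel

Result: NO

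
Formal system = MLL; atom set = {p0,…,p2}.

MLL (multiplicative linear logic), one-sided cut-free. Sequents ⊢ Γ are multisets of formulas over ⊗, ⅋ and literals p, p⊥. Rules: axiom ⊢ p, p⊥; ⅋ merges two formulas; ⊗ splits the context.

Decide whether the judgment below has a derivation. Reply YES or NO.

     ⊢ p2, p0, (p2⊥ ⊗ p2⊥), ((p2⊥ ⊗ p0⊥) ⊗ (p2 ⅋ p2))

Derivation trace:
[⊗]  ⊢ p2, p0, (p2⊥ ⊗ p2⊥), ((p2⊥ ⊗ p0⊥) ⊗ (p2 ⅋ p2))
  [⊗]  ⊢ p2, p0, (p2⊥ ⊗ p0⊥)
    [Ax]  ⊢ p2, p2⊥
    [Ax]  ⊢ p0, p0⊥
  [⅋]  ⊢ (p2⊥ ⊗ p2⊥), (p2 ⅋ p2)
    [⊗]  ⊢ p2, p2, (p2⊥ ⊗ p2⊥)
      [Ax]  ⊢ p2, p2⊥
      [Ax]  ⊢ p2, p2⊥

Result: YES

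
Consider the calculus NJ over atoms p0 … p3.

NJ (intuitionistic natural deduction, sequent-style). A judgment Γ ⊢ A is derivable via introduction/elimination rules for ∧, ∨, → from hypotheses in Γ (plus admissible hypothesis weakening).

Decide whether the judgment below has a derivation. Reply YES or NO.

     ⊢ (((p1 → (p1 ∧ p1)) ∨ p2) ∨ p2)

Derivation (root first):
[∨I₁]  ⊢ (((p1 → (p1 ∧ p1)) ∨ p2) ∨ p2)
  [∨I₁]  ⊢ ((p1 → (p1 ∧ p1)) ∨ p2)
    [→I]  ⊢ (p1 → (p1 ∧ p1))
      [∧I] p1 ⊢ (p1 ∧ p1)
        [Ax] p1 ⊢ p1
        [Ax] p1 ⊢ p1

Result: YES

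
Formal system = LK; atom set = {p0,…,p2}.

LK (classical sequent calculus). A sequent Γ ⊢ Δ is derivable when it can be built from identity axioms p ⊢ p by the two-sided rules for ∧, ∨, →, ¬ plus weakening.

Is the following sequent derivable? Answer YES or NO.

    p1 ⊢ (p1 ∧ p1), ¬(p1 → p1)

Derivation (root first):
[¬R] p1 ⊢ (p1 ∧ p1), ¬(p1 → p1)
  [→L] p1, (p1 → p1) ⊢ (p1 ∧ p1)
    [Ax] p1 ⊢ p1
    [∧R] p1 ⊢ (p1 ∧ p1)
      [Ax] p1 ⊢ p1
      [Ax] p1 ⊢ p1

Result: YES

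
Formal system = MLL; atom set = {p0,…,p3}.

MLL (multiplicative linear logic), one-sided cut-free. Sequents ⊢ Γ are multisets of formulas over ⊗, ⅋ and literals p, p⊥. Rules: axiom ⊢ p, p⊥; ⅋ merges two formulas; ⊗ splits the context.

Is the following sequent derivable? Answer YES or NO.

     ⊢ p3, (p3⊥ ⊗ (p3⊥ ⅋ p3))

Proof tree:
[⊗]  ⊢ p3, (p3⊥ ⊗ (p3⊥ ⅋ p3))
  [Ax]  ⊢ p3, p3⊥
  [⅋]  ⊢ (p3⊥ ⅋ p3)
    [Ax]  ⊢ p3, p3⊥

Result: YES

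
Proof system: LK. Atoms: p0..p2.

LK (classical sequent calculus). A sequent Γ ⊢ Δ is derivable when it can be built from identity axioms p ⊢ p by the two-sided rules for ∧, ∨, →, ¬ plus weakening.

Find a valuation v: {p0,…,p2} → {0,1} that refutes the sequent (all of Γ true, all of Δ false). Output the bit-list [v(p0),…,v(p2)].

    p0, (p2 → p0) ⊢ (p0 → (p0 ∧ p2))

Search for a countermodel by truth-table:
  v=000: Γ:[p0=F, (p2 → p0)=T] Δ:[(p0 → (p0 ∧ p2))=T] refutes=False
  v=001: Γ:[p0=F, (p2 → p0)=F] Δ:[(p0 → (p0 ∧ p2))=T] refutes=False
  v=010: Γ:[p0=F, (p2 → p0)=T] Δ:[(p0 → (p0 ∧ p2))=T] refutes=False
  v=011: Γ:[p0=F, (p2 → p0)=F] Δ:[(p0 → (p0 ∧ p2))=T] refutes=False
  v=100: Γ:[p0=T, (p2 → p0)=T] Δ:[(p0 → (p0 ∧ p2))=F] refutes=True  ← countermodel

Result: [1, 0, 0]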